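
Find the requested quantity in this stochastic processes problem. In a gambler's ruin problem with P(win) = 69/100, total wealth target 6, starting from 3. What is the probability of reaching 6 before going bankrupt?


Gambler's ruin formula:
r = q/p = 0.3100/0.6900 = 0.4493
P(win) = (1 - r^i)/(1 - r^N)
= (1 - 0.4493^3)/(1 - 0.4493^6)
= 0.9169

0.9169


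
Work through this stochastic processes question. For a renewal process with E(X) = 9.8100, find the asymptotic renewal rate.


Long-run renewal rate = 1/E(X)
= 1/9.8100
= 0.1019

0.1019


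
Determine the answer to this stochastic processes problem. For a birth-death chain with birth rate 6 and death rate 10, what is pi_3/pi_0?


For birth-death process, pi_n/pi_0 = (lambda/mu)^n
= (6/10)^3
= 0.2160

0.2160


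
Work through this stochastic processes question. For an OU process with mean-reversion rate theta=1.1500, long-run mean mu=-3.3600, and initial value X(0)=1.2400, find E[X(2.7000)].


E[X(t)] = mu + (X(0) - mu)*exp(-theta*t)
= -3.3600 + (1.2400 - -3.3600)*exp(-1.1500*2.7000)
= -3.3600 + 4.6000 * 0.0448
= -3.1538

-3.1538


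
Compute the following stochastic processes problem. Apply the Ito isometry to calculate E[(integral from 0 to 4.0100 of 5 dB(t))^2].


By Ito isometry: E[(int f dB)^2] = int f^2 dt
= 5^2 * 4.0100
= 25 * 4.0100 = 100.2500

100.2500


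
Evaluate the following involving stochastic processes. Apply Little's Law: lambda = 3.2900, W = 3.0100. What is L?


Little's Law: L = lambda * W
= 3.2900 * 3.0100
= 9.9029

9.9029


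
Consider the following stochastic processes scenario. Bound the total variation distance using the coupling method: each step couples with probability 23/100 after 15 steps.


TV distance bound <= (1-delta)^n
= (1 - 0.2300)^15
= 0.7700^15
= 0.0198

0.0198


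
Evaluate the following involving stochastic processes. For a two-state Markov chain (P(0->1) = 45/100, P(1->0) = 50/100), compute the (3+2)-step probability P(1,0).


P^5 = P^3 * P^2
Computing via matrix multiplication of the transition matrix.
Entry (1,0) of P^5 = 0.5263

0.5263


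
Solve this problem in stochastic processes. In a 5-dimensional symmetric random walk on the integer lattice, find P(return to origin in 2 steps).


P(return in 2 steps) = P(reverse first step) = 1/(2d)
= 1/10
= 0.1000

0.1000


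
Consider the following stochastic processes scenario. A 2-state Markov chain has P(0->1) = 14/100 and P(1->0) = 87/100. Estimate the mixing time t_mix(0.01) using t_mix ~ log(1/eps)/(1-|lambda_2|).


lambda_2 = |1 - p01 - p10| = |1 - 0.1400 - 0.8700| = 0.0100
t_mix ~ log(1/eps)/(1 - |lambda_2|)
= log(100)/(1 - 0.0100) = 4.6052/0.9900
= 4.6517

4.6517


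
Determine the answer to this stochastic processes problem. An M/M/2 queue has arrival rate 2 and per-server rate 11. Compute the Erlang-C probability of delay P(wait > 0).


a = lambda/mu = 0.1818
rho = a/c = 0.0909
Erlang-C formula applied:
C(c,a) = 0.0152

0.0152


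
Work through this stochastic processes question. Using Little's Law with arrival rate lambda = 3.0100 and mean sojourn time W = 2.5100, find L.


Little's Law: L = lambda * W
= 3.0100 * 2.5100
= 7.5551

7.5551


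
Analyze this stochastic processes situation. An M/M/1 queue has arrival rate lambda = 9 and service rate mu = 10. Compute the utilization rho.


rho = lambda/mu
= 9/10
= 0.9000

0.9000


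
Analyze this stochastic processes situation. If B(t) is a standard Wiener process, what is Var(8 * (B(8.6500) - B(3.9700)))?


Var(alpha*(B(t)-B(s))) = alpha^2 * (t-s)
= 8^2 * (8.6500 - 3.9700)
= 64 * 4.6800
= 299.5200

299.5200


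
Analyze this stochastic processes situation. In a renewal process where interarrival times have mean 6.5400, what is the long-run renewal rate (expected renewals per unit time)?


Long-run renewal rate = 1/E(X)
= 1/6.5400
= 0.1529

0.1529


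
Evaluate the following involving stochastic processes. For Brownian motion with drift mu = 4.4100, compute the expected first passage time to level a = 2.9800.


Expected first passage time = a/mu
= 2.9800/4.4100
= 0.6757

0.6757


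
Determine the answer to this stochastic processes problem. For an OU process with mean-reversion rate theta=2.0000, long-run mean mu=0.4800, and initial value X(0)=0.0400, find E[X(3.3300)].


E[X(t)] = mu + (X(0) - mu)*exp(-theta*t)
= 0.4800 + (0.0400 - 0.4800)*exp(-2.0000*3.3300)
= 0.4800 + -0.4400 * 0.0013
= 0.4794

0.4794


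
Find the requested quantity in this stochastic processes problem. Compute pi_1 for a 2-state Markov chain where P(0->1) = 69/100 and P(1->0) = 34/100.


Stationary distribution: pi_0 = p10/(p01+p10), pi_1 = p01/(p01+p10)
p01 = 0.6900, p10 = 0.3400
pi_1 = 0.6699

0.6699


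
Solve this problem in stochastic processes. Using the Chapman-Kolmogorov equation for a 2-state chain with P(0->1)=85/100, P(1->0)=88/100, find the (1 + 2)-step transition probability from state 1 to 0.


P^3 = P^1 * P^2
Computing via matrix multiplication of the transition matrix.
Entry (1,0) of P^3 = 0.7066

0.7066


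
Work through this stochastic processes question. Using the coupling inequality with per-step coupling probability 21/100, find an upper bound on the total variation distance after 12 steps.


TV distance bound <= (1-delta)^n
= (1 - 0.2100)^12
= 0.7900^12
= 0.0591

0.0591


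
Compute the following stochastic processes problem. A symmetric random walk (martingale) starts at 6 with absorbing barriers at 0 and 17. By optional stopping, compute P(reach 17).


By optional stopping theorem: E(M at tau) = M(0) = 6
P(hit 17)*17 + P(hit 0)*0 = 6
P(hit 17) = (6 - 0)/(17 - 0) = 6/17 = 0.3529

0.3529


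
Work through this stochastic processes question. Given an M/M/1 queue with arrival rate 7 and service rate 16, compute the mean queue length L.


rho = 7/16 = 0.4375
L = rho/(1-rho)
= 0.4375/0.5625
= 0.7778

0.7778


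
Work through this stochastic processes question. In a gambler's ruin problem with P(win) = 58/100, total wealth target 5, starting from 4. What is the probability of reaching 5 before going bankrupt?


Gambler's ruin formula:
r = q/p = 0.4200/0.5800 = 0.7241
P(win) = (1 - r^i)/(1 - r^N)
= (1 - 0.7241^4)/(1 - 0.7241^5)
= 0.9053

0.9053


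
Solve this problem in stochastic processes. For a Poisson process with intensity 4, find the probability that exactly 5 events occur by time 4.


P(N(t)=k) = (lambda*t)^k * exp(-lambda*t) / k!
lambda*t = 16
= 16^5 * exp(-16) / 5!
= 1048576 * 1.1254e-07 / 120
= 9.8335e-04

9.8335e-04


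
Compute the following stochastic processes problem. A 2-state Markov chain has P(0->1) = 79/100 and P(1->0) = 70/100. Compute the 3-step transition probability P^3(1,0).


Computing P^3 by matrix multiplication.
P = [[0.2100, 0.7900], [0.7000, 0.3000]]
After raising P to the power 3:
P^3(1,0) = 0.5251

0.5251


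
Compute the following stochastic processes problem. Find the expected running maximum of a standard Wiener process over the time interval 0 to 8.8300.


E(max B(s)) = sqrt(2t/pi)
= sqrt(2*8.8300/pi)
= sqrt(5.6214)
= 2.3709

2.3709


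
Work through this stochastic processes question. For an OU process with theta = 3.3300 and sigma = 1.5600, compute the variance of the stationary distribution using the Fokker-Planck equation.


Stationary variance = sigma^2 / (2*theta)
= 1.5600^2 / (2*3.3300)
= 2.4336 / 6.6600
= 0.3654

0.3654


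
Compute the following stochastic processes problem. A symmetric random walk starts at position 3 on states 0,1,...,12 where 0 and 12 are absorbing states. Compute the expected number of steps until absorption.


For symmetric RW on 0,...,N with absorbing barriers, E(i) = i*(N-i)
E(3) = 3 * 9 = 27

27


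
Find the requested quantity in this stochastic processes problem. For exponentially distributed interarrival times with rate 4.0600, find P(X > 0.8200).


P(X > t) = exp(-lambda * t)
= exp(-4.0600 * 0.8200)
= exp(-3.3292) = 0.0358

0.0358


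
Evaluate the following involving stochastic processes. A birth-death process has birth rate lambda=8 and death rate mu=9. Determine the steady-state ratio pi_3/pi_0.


For birth-death process, pi_n/pi_0 = (lambda/mu)^n
= (8/9)^3
= 0.7023

0.7023


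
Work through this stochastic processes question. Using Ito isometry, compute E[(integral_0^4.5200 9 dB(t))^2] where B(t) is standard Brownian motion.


By Ito isometry: E[(int f dB)^2] = int f^2 dt
= 9^2 * 4.5200
= 81 * 4.5200 = 366.1200

366.1200


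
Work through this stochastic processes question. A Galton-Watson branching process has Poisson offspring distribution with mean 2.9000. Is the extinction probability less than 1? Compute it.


Since mu = 2.9000 > 1, extinction prob q < 1.
Solve s = exp(mu*(s-1)) iteratively.
q = 0.0668

0.0668


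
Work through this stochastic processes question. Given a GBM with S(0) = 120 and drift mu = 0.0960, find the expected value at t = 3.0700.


E[S(t)] = S(0) * exp(mu * t)
= 120 * exp(0.0960 * 3.0700)
= 120 * 1.3428
= 161.1300

161.1300


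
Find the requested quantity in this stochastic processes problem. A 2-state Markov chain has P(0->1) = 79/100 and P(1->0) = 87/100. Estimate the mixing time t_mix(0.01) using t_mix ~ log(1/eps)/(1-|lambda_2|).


lambda_2 = |1 - p01 - p10| = |1 - 0.7900 - 0.8700| = 0.6600
t_mix ~ log(1/eps)/(1 - |lambda_2|)
= log(100)/(1 - 0.6600) = 4.6052/0.3400
= 13.5446

13.5446


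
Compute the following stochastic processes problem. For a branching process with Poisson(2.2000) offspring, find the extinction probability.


Since mu = 2.2000 > 1, extinction prob q < 1.
Solve s = exp(mu*(s-1)) iteratively.
q = 0.1563

0.1563


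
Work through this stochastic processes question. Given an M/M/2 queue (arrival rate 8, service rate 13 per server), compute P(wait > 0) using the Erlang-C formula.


a = lambda/mu = 0.6154
rho = a/c = 0.3077
Erlang-C formula applied:
C(c,a) = 0.1448

0.1448


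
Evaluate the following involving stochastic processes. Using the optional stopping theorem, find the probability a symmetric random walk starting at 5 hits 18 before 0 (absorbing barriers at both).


By optional stopping theorem: E(M at tau) = M(0) = 5
P(hit 18)*18 + P(hit 0)*0 = 5
P(hit 18) = (5 - 0)/(18 - 0) = 5/18 = 0.2778

0.2778


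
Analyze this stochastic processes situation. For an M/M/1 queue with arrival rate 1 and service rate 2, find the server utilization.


rho = lambda/mu
= 1/2
= 0.5000

0.5000


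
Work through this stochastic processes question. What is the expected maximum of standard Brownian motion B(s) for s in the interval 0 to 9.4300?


E(max B(s)) = sqrt(2t/pi)
= sqrt(2*9.4300/pi)
= sqrt(6.0033)
= 2.4502

2.4502


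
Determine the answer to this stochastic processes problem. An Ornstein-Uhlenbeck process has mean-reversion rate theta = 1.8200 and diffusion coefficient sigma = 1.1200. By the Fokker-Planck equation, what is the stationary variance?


Stationary variance = sigma^2 / (2*theta)
= 1.1200^2 / (2*1.8200)
= 1.2544 / 3.6400
= 0.3446

0.3446


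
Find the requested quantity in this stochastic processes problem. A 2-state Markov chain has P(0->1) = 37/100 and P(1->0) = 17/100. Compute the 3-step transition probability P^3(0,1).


Computing P^3 by matrix multiplication.
P = [[0.6300, 0.3700], [0.1700, 0.8300]]
After raising P to the power 3:
P^3(0,1) = 0.6185

0.6185


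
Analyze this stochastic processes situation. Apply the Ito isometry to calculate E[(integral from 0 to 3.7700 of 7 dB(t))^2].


By Ito isometry: E[(int f dB)^2] = int f^2 dt
= 7^2 * 3.7700
= 49 * 3.7700 = 184.7300

184.7300


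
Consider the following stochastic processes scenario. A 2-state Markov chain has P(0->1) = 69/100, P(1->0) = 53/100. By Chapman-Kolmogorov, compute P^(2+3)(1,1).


P^5 = P^2 * P^3
Computing via matrix multiplication of the transition matrix.
Entry (1,1) of P^5 = 0.5653

0.5653


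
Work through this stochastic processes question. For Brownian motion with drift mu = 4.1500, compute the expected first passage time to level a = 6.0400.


Expected first passage time = a/mu
= 6.0400/4.1500
= 1.4554

1.4554


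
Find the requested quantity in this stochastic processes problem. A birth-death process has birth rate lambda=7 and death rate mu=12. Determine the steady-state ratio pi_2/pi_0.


For birth-death process, pi_n/pi_0 = (lambda/mu)^n
= (7/12)^2
= 0.3403

0.3403


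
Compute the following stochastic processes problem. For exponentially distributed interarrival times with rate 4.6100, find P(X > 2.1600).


P(X > t) = exp(-lambda * t)
= exp(-4.6100 * 2.1600)
= exp(-9.9576) = 4.7366e-05

4.7366e-05


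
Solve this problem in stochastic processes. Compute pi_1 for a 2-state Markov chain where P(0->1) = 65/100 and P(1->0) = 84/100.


Stationary distribution: pi_0 = p10/(p01+p10), pi_1 = p01/(p01+p10)
p01 = 0.6500, p10 = 0.8400
pi_1 = 0.4362

0.4362


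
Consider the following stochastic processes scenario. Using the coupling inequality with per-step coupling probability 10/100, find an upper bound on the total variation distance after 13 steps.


TV distance bound <= (1-delta)^n
= (1 - 0.1000)^13
= 0.9000^13
= 0.2542

0.2542


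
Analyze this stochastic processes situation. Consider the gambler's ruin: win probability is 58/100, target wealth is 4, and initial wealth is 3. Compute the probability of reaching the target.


Gambler's ruin formula:
r = q/p = 0.4200/0.5800 = 0.7241
P(win) = (1 - r^i)/(1 - r^N)
= (1 - 0.7241^3)/(1 - 0.7241^4)
= 0.8555

0.8555


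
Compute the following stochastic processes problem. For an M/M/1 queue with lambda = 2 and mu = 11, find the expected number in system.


rho = 2/11 = 0.1818
L = rho/(1-rho)
= 0.1818/0.8182
= 0.2222

0.2222


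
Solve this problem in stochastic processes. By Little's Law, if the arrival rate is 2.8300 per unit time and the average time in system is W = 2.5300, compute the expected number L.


Little's Law: L = lambda * W
= 2.8300 * 2.5300
= 7.1599

7.1599


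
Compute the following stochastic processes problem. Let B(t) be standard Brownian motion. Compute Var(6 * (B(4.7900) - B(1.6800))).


Var(alpha*(B(t)-B(s))) = alpha^2 * (t-s)
= 6^2 * (4.7900 - 1.6800)
= 36 * 3.1100
= 111.9600

111.9600


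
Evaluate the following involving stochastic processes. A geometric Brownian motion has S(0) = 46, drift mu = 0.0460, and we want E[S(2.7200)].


E[S(t)] = S(0) * exp(mu * t)
= 46 * exp(0.0460 * 2.7200)
= 46 * 1.1333
= 52.1311

52.1311


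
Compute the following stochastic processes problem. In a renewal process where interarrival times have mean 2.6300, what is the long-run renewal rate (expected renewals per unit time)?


Long-run renewal rate = 1/E(X)
= 1/2.6300
= 0.3802

0.3802


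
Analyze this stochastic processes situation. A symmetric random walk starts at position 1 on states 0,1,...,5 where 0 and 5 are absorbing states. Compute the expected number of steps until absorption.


For symmetric RW on 0,...,N with absorbing barriers, E(i) = i*(N-i)
E(1) = 1 * 4 = 4

4


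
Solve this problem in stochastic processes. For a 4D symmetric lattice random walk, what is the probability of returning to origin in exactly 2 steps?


P(return in 2 steps) = P(reverse first step) = 1/(2d)
= 1/8
= 0.1250

0.1250


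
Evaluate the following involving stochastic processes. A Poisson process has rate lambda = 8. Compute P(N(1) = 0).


P(N(t)=k) = (lambda*t)^k * exp(-lambda*t) / k!
lambda*t = 8
= 8^0 * exp(-8) / 0!
= 1 * 3.3546e-04 / 1
= 3.3546e-04

3.3546e-04


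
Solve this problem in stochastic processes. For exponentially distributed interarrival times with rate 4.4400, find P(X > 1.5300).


P(X > t) = exp(-lambda * t)
= exp(-4.4400 * 1.5300)
= exp(-6.7932) = 0.0011

0.0011


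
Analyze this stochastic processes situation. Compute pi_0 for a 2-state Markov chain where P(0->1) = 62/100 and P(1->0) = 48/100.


Stationary distribution: pi_0 = p10/(p01+p10), pi_1 = p01/(p01+p10)
p01 = 0.6200, p10 = 0.4800
pi_0 = 0.4364

0.4364


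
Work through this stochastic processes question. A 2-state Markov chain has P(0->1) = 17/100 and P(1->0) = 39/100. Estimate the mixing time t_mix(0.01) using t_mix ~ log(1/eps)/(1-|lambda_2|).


lambda_2 = |1 - p01 - p10| = |1 - 0.1700 - 0.3900| = 0.4400
t_mix ~ log(1/eps)/(1 - |lambda_2|)
= log(100)/(1 - 0.4400) = 4.6052/0.5600
= 8.2235

8.2235


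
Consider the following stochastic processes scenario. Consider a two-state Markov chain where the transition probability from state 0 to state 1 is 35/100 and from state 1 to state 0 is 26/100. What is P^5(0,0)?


Computing P^5 by matrix multiplication.
P = [[0.6500, 0.3500], [0.2600, 0.7400]]
After raising P to the power 5:
P^5(0,0) = 0.4314

0.4314


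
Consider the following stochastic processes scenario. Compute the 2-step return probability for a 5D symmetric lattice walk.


P(return in 2 steps) = P(reverse first step) = 1/(2d)
= 1/10
= 0.1000

0.1000


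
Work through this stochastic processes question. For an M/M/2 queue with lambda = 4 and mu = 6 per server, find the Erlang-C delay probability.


a = lambda/mu = 0.6667
rho = a/c = 0.3333
Erlang-C formula applied:
C(c,a) = 0.1667

0.1667


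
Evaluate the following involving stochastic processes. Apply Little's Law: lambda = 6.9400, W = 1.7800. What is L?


Little's Law: L = lambda * W
= 6.9400 * 1.7800
= 12.3532

12.3532


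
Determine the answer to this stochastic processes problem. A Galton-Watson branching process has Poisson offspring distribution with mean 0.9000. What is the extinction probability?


Since mu = 0.9000 <= 1, extinction probability = 1.

1.0000


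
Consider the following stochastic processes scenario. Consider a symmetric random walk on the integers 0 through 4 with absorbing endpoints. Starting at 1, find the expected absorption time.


For symmetric RW on 0,...,N with absorbing barriers, E(i) = i*(N-i)
E(1) = 1 * 3 = 3

3


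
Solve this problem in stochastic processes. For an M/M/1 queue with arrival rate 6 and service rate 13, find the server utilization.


rho = lambda/mu
= 6/13
= 0.4615

0.4615


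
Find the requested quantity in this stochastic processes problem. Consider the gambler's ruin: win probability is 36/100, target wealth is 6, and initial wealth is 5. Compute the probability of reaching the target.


Gambler's ruin formula:
r = q/p = 0.6400/0.3600 = 1.7778
P(win) = (1 - r^i)/(1 - r^N)
= (1 - 1.7778^5)/(1 - 1.7778^6)
= 0.5482

0.5482


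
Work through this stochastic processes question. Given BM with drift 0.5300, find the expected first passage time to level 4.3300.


Expected first passage time = a/mu
= 4.3300/0.5300
= 8.1698

8.1698


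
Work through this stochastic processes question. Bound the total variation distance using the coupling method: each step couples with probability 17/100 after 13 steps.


TV distance bound <= (1-delta)^n
= (1 - 0.1700)^13
= 0.8300^13
= 0.0887

0.0887


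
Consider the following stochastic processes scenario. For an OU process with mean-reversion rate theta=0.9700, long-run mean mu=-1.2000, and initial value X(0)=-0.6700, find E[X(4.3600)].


E[X(t)] = mu + (X(0) - mu)*exp(-theta*t)
= -1.2000 + (-0.6700 - -1.2000)*exp(-0.9700*4.3600)
= -1.2000 + 0.5300 * 0.0146
= -1.1923

-1.1923


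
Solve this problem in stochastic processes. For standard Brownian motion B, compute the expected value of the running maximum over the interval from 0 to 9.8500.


E(max B(s)) = sqrt(2t/pi)
= sqrt(2*9.8500/pi)
= sqrt(6.2707)
= 2.5041

2.5041


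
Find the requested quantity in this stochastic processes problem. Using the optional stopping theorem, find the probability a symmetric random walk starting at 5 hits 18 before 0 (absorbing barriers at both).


By optional stopping theorem: E(M at tau) = M(0) = 5
P(hit 18)*18 + P(hit 0)*0 = 5
P(hit 18) = (5 - 0)/(18 - 0) = 5/18 = 0.2778

0.2778


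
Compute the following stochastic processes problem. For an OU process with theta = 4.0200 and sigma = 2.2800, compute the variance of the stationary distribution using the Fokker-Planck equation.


Stationary variance = sigma^2 / (2*theta)
= 2.2800^2 / (2*4.0200)
= 5.1984 / 8.0400
= 0.6466

0.6466


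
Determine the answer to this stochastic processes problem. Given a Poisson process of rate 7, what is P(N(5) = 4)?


P(N(t)=k) = (lambda*t)^k * exp(-lambda*t) / k!
lambda*t = 35
= 35^4 * exp(-35) / 4!
= 1500625 * 6.3051e-16 / 24
= 3.9423e-11

3.9423e-11


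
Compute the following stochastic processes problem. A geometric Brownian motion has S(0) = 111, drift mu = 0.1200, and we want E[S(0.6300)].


E[S(t)] = S(0) * exp(mu * t)
= 111 * exp(0.1200 * 0.6300)
= 111 * 1.0785
= 119.7169

119.7169


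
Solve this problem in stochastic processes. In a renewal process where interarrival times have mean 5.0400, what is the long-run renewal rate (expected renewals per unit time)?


Long-run renewal rate = 1/E(X)
= 1/5.0400
= 0.1984

0.1984


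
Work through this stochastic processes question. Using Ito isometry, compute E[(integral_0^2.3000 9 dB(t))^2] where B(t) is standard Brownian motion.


By Ito isometry: E[(int f dB)^2] = int f^2 dt
= 9^2 * 2.3000
= 81 * 2.3000 = 186.3000

186.3000


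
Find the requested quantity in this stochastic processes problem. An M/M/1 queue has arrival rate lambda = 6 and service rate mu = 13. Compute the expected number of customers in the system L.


rho = 6/13 = 0.4615
L = rho/(1-rho)
= 0.4615/0.5385
= 0.8571

0.8571


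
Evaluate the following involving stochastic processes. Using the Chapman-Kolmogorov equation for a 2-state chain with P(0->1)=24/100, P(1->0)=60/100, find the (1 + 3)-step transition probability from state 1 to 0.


P^4 = P^1 * P^3
Computing via matrix multiplication of the transition matrix.
Entry (1,0) of P^4 = 0.7138

0.7138


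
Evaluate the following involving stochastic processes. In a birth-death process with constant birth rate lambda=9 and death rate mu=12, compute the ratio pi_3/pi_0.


For birth-death process, pi_n/pi_0 = (lambda/mu)^n
= (9/12)^3
= 0.4219

0.4219


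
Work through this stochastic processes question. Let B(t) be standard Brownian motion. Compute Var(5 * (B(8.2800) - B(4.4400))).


Var(alpha*(B(t)-B(s))) = alpha^2 * (t-s)
= 5^2 * (8.2800 - 4.4400)
= 25 * 3.8400
= 96.0000

96.0000


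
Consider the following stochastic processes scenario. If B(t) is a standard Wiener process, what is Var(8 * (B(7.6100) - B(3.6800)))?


Var(alpha*(B(t)-B(s))) = alpha^2 * (t-s)
= 8^2 * (7.6100 - 3.6800)
= 64 * 3.9300
= 251.5200

251.5200


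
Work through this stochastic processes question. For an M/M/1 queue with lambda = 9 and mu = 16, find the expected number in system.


rho = 9/16 = 0.5625
L = rho/(1-rho)
= 0.5625/0.4375
= 1.2857

1.2857


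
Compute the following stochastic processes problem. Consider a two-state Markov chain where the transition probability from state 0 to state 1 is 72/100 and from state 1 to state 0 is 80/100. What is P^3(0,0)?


Computing P^3 by matrix multiplication.
P = [[0.2800, 0.7200], [0.8000, 0.2000]]
After raising P to the power 3:
P^3(0,0) = 0.4597

0.4597


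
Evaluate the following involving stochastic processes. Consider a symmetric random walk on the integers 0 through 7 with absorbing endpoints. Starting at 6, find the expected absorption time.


For symmetric RW on 0,...,N with absorbing barriers, E(i) = i*(N-i)
E(6) = 6 * 1 = 6

6


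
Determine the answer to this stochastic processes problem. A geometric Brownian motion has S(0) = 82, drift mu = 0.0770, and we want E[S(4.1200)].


E[S(t)] = S(0) * exp(mu * t)
= 82 * exp(0.0770 * 4.1200)
= 82 * 1.3733
= 112.6132

112.6132


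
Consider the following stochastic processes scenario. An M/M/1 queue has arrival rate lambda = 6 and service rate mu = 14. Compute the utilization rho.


rho = lambda/mu
= 6/14
= 0.4286

0.4286


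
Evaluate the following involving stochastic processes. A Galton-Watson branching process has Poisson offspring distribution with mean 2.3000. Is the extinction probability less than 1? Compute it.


Since mu = 2.3000 > 1, extinction prob q < 1.
Solve s = exp(mu*(s-1)) iteratively.
q = 0.1376

0.1376


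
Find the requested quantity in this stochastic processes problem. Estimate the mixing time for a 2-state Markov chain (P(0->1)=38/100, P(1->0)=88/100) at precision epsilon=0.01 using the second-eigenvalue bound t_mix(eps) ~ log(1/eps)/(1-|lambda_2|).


lambda_2 = |1 - p01 - p10| = |1 - 0.3800 - 0.8800| = 0.2600
t_mix ~ log(1/eps)/(1 - |lambda_2|)
= log(100)/(1 - 0.2600) = 4.6052/0.7400
= 6.2232

6.2232


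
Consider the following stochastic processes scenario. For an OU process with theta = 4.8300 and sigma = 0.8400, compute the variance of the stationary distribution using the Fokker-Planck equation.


Stationary variance = sigma^2 / (2*theta)
= 0.8400^2 / (2*4.8300)
= 0.7056 / 9.6600
= 0.0730

0.0730


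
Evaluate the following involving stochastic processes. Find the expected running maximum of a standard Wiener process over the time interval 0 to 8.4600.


E(max B(s)) = sqrt(2t/pi)
= sqrt(2*8.4600/pi)
= sqrt(5.3858)
= 2.3207

2.3207


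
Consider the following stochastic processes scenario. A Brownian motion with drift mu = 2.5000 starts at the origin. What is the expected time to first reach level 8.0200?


Expected first passage time = a/mu
= 8.0200/2.5000
= 3.2080

3.2080


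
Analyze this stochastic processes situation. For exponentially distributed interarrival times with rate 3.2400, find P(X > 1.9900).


P(X > t) = exp(-lambda * t)
= exp(-3.2400 * 1.9900)
= exp(-6.4476) = 0.0016

0.0016


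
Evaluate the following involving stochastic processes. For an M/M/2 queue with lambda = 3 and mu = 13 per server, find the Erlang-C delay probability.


a = lambda/mu = 0.2308
rho = a/c = 0.1154
Erlang-C formula applied:
C(c,a) = 0.0239

0.0239


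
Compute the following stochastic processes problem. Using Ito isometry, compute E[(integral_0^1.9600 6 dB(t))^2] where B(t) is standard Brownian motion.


By Ito isometry: E[(int f dB)^2] = int f^2 dt
= 6^2 * 1.9600
= 36 * 1.9600 = 70.5600

70.5600


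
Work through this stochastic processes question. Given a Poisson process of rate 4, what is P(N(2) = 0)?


P(N(t)=k) = (lambda*t)^k * exp(-lambda*t) / k!
lambda*t = 8
= 8^0 * exp(-8) / 0!
= 1 * 3.3546e-04 / 1
= 3.3546e-04

3.3546e-04


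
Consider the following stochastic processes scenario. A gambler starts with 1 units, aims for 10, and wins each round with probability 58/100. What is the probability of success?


Gambler's ruin formula:
r = q/p = 0.4200/0.5800 = 0.7241
P(win) = (1 - r^i)/(1 - r^N)
= (1 - 0.7241^1)/(1 - 0.7241^10)
= 0.2873

0.2873


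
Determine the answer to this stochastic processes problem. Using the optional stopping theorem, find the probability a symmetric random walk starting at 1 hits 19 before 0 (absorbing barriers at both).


By optional stopping theorem: E(M at tau) = M(0) = 1
P(hit 19)*19 + P(hit 0)*0 = 1
P(hit 19) = (1 - 0)/(19 - 0) = 1/19 = 0.0526

0.0526


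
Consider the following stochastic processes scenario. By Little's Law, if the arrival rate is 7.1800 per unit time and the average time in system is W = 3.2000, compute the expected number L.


Little's Law: L = lambda * W
= 7.1800 * 3.2000
= 22.9760

22.9760


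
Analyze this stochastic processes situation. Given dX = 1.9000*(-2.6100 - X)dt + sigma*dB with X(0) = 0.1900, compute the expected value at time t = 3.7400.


E[X(t)] = mu + (X(0) - mu)*exp(-theta*t)
= -2.6100 + (0.1900 - -2.6100)*exp(-1.9000*3.7400)
= -2.6100 + 2.8000 * 8.2017e-04
= -2.6077

-2.6077


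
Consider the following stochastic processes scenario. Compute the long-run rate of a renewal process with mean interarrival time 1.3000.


Long-run renewal rate = 1/E(X)
= 1/1.3000
= 0.7692

0.7692


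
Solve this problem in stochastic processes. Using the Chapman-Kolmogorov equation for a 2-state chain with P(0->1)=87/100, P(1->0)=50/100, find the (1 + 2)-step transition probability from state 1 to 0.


P^3 = P^1 * P^2
Computing via matrix multiplication of the transition matrix.
Entry (1,0) of P^3 = 0.3835

0.3835


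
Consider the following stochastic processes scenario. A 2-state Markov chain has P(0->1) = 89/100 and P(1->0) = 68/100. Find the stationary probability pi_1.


Stationary distribution: pi_0 = p10/(p01+p10), pi_1 = p01/(p01+p10)
p01 = 0.8900, p10 = 0.6800
pi_1 = 0.5669

0.5669


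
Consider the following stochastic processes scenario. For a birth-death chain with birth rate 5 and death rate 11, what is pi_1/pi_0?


For birth-death process, pi_n/pi_0 = (lambda/mu)^n
= (5/11)^1
= 0.4545

0.4545


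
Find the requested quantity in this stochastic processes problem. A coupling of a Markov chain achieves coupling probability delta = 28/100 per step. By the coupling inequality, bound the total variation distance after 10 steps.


TV distance bound <= (1-delta)^n
= (1 - 0.2800)^10
= 0.7200^10
= 0.0374

0.0374


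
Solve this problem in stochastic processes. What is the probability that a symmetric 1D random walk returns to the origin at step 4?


P(S(4) = 0) = C(4,2) / 4^2
= 6 / 16
= 0.3750

0.3750


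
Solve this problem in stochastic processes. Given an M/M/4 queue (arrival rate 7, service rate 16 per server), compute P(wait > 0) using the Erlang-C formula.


a = lambda/mu = 0.4375
rho = a/c = 0.1094
Erlang-C formula applied:
C(c,a) = 0.0011

0.0011


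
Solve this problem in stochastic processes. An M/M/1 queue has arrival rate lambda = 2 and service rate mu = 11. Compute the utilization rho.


rho = lambda/mu
= 2/11
= 0.1818

0.1818


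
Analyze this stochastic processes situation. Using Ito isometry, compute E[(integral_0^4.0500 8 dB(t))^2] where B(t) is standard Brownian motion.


By Ito isometry: E[(int f dB)^2] = int f^2 dt
= 8^2 * 4.0500
= 64 * 4.0500 = 259.2000

259.2000


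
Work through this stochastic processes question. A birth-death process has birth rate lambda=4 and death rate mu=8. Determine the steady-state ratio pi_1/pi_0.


For birth-death process, pi_n/pi_0 = (lambda/mu)^n
= (4/8)^1
= 0.5000

0.5000


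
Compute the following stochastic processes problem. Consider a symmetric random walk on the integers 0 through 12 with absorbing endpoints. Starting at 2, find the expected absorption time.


For symmetric RW on 0,...,N with absorbing barriers, E(i) = i*(N-i)
E(2) = 2 * 10 = 20

20


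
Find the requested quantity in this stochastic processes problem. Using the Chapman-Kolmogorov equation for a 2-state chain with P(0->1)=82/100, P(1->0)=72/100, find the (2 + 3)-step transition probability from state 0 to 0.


P^5 = P^2 * P^3
Computing via matrix multiplication of the transition matrix.
Entry (0,0) of P^5 = 0.4431

0.4431


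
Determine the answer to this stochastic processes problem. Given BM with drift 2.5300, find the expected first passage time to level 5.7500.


Expected first passage time = a/mu
= 5.7500/2.5300
= 2.2727

2.2727


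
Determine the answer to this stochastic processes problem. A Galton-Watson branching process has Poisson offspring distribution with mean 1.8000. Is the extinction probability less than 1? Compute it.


Since mu = 1.8000 > 1, extinction prob q < 1.
Solve s = exp(mu*(s-1)) iteratively.
q = 0.2676

0.2676


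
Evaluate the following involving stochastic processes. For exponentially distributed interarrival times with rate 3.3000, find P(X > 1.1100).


P(X > t) = exp(-lambda * t)
= exp(-3.3000 * 1.1100)
= exp(-3.6630) = 0.0257

0.0257


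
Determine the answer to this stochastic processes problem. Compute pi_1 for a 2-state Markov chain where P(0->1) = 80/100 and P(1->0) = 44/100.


Stationary distribution: pi_0 = p10/(p01+p10), pi_1 = p01/(p01+p10)
p01 = 0.8000, p10 = 0.4400
pi_1 = 0.6452

0.6452


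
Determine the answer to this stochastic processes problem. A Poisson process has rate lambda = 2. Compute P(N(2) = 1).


P(N(t)=k) = (lambda*t)^k * exp(-lambda*t) / k!
lambda*t = 4
= 4^1 * exp(-4) / 1!
= 4 * 0.0183 / 1
= 0.0733

0.0733


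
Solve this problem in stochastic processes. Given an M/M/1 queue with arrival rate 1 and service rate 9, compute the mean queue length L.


rho = 1/9 = 0.1111
L = rho/(1-rho)
= 0.1111/0.8889
= 0.1250

0.1250


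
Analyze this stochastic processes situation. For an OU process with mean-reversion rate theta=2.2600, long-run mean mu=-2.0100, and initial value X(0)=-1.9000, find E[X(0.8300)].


E[X(t)] = mu + (X(0) - mu)*exp(-theta*t)
= -2.0100 + (-1.9000 - -2.0100)*exp(-2.2600*0.8300)
= -2.0100 + 0.1100 * 0.1532
= -1.9931

-1.9931


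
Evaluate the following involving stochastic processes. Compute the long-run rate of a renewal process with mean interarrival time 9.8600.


Long-run renewal rate = 1/E(X)
= 1/9.8600
= 0.1014

0.1014


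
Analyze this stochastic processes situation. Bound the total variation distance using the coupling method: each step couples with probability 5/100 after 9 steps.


TV distance bound <= (1-delta)^n
= (1 - 0.0500)^9
= 0.9500^9
= 0.6302

0.6302


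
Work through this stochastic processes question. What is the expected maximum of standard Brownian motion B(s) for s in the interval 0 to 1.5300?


E(max B(s)) = sqrt(2t/pi)
= sqrt(2*1.5300/pi)
= sqrt(0.9740)
= 0.9869

0.9869


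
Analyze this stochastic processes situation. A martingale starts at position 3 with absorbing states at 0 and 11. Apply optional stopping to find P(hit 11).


By optional stopping theorem: E(M at tau) = M(0) = 3
P(hit 11)*11 + P(hit 0)*0 = 3
P(hit 11) = (3 - 0)/(11 - 0) = 3/11 = 0.2727

0.2727


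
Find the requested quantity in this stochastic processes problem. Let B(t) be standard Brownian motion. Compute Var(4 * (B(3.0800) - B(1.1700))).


Var(alpha*(B(t)-B(s))) = alpha^2 * (t-s)
= 4^2 * (3.0800 - 1.1700)
= 16 * 1.9100
= 30.5600

30.5600


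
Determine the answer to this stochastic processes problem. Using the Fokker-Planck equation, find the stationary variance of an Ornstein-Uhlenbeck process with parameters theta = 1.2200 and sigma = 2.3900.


Stationary variance = sigma^2 / (2*theta)
= 2.3900^2 / (2*1.2200)
= 5.7121 / 2.4400
= 2.3410

2.3410


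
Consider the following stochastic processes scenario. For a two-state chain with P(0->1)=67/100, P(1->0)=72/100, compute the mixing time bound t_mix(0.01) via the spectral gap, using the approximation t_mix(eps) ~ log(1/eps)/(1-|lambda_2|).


lambda_2 = |1 - p01 - p10| = |1 - 0.6700 - 0.7200| = 0.3900
t_mix ~ log(1/eps)/(1 - |lambda_2|)
= log(100)/(1 - 0.3900) = 4.6052/0.6100
= 7.5495

7.5495


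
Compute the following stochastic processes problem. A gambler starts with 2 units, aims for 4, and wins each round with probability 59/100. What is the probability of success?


Gambler's ruin formula:
r = q/p = 0.4100/0.5900 = 0.6949
P(win) = (1 - r^i)/(1 - r^N)
= (1 - 0.6949^2)/(1 - 0.6949^4)
= 0.6744

0.6744


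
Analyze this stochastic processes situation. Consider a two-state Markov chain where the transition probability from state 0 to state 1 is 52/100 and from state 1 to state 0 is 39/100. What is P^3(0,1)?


Computing P^3 by matrix multiplication.
P = [[0.4800, 0.5200], [0.3900, 0.6100]]
After raising P to the power 3:
P^3(0,1) = 0.5710

0.5710


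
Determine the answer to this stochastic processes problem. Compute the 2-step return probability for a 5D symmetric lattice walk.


P(return in 2 steps) = P(reverse first step) = 1/(2d)
= 1/10
= 0.1000

0.1000


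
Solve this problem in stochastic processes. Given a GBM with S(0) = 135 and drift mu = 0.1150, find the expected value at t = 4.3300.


E[S(t)] = S(0) * exp(mu * t)
= 135 * exp(0.1150 * 4.3300)
= 135 * 1.6453
= 222.1216

222.1216


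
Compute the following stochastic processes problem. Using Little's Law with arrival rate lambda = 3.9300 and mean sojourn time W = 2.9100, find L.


Little's Law: L = lambda * W
= 3.9300 * 2.9100
= 11.4363

11.4363


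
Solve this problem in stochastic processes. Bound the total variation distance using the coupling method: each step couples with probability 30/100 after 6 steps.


TV distance bound <= (1-delta)^n
= (1 - 0.3000)^6
= 0.7000^6
= 0.1176

0.1176


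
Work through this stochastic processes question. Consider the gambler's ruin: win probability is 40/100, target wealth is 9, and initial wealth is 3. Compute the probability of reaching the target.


Gambler's ruin formula:
r = q/p = 0.6000/0.4000 = 1.5000
P(win) = (1 - r^i)/(1 - r^N)
= (1 - 1.5000^3)/(1 - 1.5000^9)
= 0.0634

0.0634


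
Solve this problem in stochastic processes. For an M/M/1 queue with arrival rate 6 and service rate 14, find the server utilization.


rho = lambda/mu
= 6/14
= 0.4286

0.4286


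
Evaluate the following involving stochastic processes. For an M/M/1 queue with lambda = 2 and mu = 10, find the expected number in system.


rho = 2/10 = 0.2000
L = rho/(1-rho)
= 0.2000/0.8000
= 0.2500

0.2500


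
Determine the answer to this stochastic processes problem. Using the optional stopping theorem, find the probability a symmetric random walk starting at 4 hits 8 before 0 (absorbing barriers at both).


By optional stopping theorem: E(M at tau) = M(0) = 4
P(hit 8)*8 + P(hit 0)*0 = 4
P(hit 8) = (4 - 0)/(8 - 0) = 1/2 = 0.5000

0.5000


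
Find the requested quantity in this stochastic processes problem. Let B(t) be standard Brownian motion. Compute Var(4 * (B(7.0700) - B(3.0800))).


Var(alpha*(B(t)-B(s))) = alpha^2 * (t-s)
= 4^2 * (7.0700 - 3.0800)
= 16 * 3.9900
= 63.8400

63.8400


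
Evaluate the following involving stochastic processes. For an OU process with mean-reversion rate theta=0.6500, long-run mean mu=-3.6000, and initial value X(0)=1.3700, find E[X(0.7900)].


E[X(t)] = mu + (X(0) - mu)*exp(-theta*t)
= -3.6000 + (1.3700 - -3.6000)*exp(-0.6500*0.7900)
= -3.6000 + 4.9700 * 0.5984
= -0.6260

-0.6260


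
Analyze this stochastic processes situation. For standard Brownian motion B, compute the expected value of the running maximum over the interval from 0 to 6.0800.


E(max B(s)) = sqrt(2t/pi)
= sqrt(2*6.0800/pi)
= sqrt(3.8706)
= 1.9674

1.9674


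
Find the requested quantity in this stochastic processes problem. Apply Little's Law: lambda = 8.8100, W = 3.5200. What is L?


Little's Law: L = lambda * W
= 8.8100 * 3.5200
= 31.0112

31.0112


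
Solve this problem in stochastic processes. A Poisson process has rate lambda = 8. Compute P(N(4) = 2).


P(N(t)=k) = (lambda*t)^k * exp(-lambda*t) / k!
lambda*t = 32
= 32^2 * exp(-32) / 2!
= 1024 * 1.2664e-14 / 2
= 6.4841e-12

6.4841e-12


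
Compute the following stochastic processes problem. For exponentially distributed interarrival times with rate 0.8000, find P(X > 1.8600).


P(X > t) = exp(-lambda * t)
= exp(-0.8000 * 1.8600)
= exp(-1.4880) = 0.2258

0.2258


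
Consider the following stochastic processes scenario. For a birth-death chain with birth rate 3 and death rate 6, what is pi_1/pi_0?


For birth-death process, pi_n/pi_0 = (lambda/mu)^n
= (3/6)^1
= 0.5000

0.5000


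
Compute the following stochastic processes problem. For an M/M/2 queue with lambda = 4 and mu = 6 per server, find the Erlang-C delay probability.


a = lambda/mu = 0.6667
rho = a/c = 0.3333
Erlang-C formula applied:
C(c,a) = 0.1667

0.1667


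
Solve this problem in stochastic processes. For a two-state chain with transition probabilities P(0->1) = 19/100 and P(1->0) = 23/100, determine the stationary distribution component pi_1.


Stationary distribution: pi_0 = p10/(p01+p10), pi_1 = p01/(p01+p10)
p01 = 0.1900, p10 = 0.2300
pi_1 = 0.4524

0.4524


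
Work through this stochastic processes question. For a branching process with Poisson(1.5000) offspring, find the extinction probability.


Since mu = 1.5000 > 1, extinction prob q < 1.
Solve s = exp(mu*(s-1)) iteratively.
q = 0.4172

0.4172
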